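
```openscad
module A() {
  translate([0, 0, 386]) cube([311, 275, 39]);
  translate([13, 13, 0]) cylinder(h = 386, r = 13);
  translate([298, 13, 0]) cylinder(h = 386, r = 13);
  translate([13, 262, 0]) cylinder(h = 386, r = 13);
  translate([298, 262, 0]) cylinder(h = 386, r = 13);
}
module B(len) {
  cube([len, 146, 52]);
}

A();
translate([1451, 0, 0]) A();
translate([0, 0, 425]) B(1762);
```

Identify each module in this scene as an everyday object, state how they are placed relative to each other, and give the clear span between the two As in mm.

A is a stool. B is a beam. A beam spans the tops of two stools. The clear span between the two stools is 1140 mm.

Second stool starts at x = 1451; first ends at x = 311; clear span = 1451 − 311 = 1140 mm.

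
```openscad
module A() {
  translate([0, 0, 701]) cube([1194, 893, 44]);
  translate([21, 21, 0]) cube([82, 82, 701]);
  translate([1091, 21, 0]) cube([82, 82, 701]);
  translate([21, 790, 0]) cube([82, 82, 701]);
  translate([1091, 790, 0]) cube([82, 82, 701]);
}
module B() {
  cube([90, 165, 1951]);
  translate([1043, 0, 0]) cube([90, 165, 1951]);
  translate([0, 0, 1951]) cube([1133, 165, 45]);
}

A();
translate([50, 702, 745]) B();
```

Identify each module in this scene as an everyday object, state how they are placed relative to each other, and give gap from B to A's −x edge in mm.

A is a table. B is a door frame. The door frame is on top of the table. The gap from the door frame to the table's −x edge is 50 mm.

The door frame's min-x is at 50; the table's min-x is 0; gap = 50 mm.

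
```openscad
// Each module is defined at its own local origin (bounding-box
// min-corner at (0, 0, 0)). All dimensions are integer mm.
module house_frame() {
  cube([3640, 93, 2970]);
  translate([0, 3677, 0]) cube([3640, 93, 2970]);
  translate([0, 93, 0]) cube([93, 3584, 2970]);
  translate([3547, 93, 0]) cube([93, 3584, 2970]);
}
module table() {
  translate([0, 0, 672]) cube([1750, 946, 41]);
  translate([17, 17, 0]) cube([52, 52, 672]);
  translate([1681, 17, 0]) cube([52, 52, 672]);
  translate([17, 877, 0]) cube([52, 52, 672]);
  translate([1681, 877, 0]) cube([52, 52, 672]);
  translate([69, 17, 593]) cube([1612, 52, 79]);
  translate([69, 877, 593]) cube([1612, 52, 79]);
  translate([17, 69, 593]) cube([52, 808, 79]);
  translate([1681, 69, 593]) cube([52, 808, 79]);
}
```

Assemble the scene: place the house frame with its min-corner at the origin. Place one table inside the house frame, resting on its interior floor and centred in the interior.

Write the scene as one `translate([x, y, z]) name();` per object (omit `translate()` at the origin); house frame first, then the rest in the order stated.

house_frame();
translate([945, 1412, 0]) table();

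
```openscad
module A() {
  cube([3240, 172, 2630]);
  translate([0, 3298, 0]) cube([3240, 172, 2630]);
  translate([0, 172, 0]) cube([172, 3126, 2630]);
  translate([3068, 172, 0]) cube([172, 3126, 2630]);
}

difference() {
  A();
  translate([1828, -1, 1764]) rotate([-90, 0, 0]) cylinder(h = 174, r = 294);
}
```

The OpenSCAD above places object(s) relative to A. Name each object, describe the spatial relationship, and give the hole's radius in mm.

The subtracted cylinder has r = 294 mm.

A is a house frame. The house frame has a circular hole through its front wall. The hole's radius is 294 mm.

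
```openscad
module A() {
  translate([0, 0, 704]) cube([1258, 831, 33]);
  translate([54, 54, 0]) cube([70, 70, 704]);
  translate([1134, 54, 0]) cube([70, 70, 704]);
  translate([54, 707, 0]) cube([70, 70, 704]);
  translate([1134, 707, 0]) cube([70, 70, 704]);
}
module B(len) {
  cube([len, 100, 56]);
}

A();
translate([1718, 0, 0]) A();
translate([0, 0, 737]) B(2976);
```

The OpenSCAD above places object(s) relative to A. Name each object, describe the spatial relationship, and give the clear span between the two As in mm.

Second table starts at x = 1718; first ends at x = 1258; clear span = 1718 − 1258 = 460 mm.

A is a table. B is a beam. A beam spans the tops of two tables. The clear span between the two tables is 460 mm.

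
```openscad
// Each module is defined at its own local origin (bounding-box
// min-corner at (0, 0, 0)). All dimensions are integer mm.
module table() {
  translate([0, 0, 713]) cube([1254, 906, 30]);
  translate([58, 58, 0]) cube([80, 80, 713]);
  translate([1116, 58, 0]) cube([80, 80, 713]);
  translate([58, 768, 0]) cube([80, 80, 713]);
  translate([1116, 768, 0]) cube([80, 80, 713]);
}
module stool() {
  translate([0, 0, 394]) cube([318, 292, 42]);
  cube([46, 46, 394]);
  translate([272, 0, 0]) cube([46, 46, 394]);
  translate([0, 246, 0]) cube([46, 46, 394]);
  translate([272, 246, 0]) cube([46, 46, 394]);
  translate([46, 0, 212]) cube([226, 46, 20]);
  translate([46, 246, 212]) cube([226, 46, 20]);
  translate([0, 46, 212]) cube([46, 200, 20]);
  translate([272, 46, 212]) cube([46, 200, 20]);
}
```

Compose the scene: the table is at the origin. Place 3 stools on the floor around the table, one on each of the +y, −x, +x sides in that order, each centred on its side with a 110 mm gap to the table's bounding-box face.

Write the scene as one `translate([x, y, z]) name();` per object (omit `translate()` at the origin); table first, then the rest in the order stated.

table();
translate([468, 1016, 0]) stool();
translate([-428, 307, 0]) stool();
translate([1364, 307, 0]) stool();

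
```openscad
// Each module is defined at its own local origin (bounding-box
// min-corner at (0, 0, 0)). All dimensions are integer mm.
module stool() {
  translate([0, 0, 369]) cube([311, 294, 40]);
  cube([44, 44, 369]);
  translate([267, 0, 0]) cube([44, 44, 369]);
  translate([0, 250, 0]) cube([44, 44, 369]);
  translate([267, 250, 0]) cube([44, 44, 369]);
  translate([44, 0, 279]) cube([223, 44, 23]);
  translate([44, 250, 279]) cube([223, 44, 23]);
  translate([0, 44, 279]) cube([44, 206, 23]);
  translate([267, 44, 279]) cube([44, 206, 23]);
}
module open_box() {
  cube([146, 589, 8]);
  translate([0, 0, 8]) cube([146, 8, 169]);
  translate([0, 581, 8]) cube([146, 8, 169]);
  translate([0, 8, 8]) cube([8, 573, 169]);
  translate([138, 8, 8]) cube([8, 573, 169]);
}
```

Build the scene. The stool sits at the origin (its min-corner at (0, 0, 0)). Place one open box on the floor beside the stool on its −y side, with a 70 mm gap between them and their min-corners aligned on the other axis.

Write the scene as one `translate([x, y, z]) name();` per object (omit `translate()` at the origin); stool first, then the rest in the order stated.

stool();
translate([0, -659, 0]) open_box();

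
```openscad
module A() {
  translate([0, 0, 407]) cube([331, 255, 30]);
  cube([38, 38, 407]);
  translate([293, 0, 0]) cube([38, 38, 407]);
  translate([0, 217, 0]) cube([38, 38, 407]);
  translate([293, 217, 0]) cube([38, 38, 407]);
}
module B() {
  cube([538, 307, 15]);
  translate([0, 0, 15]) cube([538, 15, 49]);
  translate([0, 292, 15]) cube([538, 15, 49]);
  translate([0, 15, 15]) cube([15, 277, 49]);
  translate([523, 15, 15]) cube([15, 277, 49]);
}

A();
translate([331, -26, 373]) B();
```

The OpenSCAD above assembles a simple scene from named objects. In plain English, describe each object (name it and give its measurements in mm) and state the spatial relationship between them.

A is a four-legged stool. The seat is 331×255 mm, 30 mm thick, top at z = 437 mm. It stands on four square legs, each 38×38 mm in cross-section, from z = 0 to the seat underside, each flush with a corner of the seat.

B is an open-topped rectangular box: outside dimensions 538×307×64 mm, with a uniform wall and base thickness of 15 mm. The base is a full 538×307 slab on the floor; four walls sit on top of the base. The front and back walls (the −y and +y sides) span the full width; the two side walls fit between them.

The open box is beside the stool with their tops flush at z = 437.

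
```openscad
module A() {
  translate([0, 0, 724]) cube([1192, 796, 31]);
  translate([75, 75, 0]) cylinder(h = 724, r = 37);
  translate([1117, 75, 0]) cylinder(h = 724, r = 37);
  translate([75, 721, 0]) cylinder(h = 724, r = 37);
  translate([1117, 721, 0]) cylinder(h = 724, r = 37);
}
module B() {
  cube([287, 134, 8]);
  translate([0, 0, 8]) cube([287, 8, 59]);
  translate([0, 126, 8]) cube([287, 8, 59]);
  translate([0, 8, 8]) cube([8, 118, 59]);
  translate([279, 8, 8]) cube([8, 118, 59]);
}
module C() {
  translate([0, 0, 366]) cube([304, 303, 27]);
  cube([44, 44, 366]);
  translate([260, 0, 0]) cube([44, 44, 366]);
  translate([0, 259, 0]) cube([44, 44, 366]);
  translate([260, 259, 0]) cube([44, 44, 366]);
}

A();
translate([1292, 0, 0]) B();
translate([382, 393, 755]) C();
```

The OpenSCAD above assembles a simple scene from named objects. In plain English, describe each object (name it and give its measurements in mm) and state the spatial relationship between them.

A is a rectangular dining table. The top is 1192×796×31 mm with its upper surface at z = 755 mm. It stands on four round legs of 74 mm diameter, each leg's bounding box inset 38 mm from the nearest pair of top edges, running from the floor to the underside of the top.

B is an open-topped rectangular box: outside dimensions 287×134×67 mm, with a uniform wall and base thickness of 8 mm. The base is a full 287×134 slab on the floor; four walls sit on top of the base. The front and back walls (the −y and +y sides) span the full width; the two side walls fit between them.

C is a four-legged stool. The seat is 304×303 mm, 27 mm thick, top at z = 393 mm. It stands on four square legs, each 44×44 mm in cross-section, from z = 0 to the seat underside, each flush with a corner of the seat.

The open box is on the floor beside the table on its +x side. The stool is on top of the table.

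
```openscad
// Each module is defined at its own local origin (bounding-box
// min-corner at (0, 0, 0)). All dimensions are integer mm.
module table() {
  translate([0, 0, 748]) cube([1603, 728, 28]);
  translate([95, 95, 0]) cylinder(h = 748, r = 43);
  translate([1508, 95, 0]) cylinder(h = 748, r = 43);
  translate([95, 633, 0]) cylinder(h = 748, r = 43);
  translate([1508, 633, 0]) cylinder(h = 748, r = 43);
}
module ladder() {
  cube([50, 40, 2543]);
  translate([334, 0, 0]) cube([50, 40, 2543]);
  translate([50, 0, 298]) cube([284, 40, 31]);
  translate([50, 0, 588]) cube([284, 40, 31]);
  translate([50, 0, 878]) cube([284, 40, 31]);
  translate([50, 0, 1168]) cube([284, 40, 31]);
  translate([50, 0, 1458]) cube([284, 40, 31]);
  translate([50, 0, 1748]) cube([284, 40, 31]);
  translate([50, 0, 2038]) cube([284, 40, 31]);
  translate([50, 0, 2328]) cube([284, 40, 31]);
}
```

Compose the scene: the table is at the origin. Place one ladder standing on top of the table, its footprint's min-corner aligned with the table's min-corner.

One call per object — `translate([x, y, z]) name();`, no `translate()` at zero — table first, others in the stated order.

table();
translate([0, 0, 776]) ladder();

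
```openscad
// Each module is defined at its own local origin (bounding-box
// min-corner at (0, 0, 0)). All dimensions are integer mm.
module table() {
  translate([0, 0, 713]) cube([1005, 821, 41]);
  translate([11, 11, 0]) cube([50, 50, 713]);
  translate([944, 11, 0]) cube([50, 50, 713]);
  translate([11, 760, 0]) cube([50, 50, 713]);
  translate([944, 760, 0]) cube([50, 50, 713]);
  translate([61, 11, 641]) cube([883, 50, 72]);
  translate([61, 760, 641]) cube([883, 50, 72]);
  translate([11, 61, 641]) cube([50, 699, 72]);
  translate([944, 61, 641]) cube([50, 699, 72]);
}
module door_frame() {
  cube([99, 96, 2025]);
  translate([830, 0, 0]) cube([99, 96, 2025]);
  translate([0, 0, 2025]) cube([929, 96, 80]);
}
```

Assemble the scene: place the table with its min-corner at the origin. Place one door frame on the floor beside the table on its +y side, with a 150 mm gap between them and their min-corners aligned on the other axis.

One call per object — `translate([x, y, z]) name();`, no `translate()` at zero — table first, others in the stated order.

table();
translate([0, 971, 0]) door_frame();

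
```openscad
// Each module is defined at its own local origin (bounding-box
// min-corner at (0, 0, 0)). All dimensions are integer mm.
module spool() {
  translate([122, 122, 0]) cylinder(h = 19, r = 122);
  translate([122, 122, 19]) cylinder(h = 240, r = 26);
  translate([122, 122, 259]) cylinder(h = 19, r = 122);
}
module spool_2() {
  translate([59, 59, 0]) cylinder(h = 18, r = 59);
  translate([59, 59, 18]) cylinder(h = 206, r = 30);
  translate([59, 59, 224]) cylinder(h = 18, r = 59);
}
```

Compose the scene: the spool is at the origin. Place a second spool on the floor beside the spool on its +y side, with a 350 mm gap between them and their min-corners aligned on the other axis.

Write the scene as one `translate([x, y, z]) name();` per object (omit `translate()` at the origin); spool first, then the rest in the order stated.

spool();
translate([0, 594, 0]) spool_2();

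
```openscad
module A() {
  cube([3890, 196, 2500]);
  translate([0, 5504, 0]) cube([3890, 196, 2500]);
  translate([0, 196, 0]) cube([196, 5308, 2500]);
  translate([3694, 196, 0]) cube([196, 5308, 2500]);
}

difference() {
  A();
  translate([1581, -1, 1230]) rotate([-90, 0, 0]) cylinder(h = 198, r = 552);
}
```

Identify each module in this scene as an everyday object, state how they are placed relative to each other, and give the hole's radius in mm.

A is a house frame. The house frame has a circular hole through its front wall. The hole's radius is 552 mm.

The subtracted cylinder has r = 552 mm.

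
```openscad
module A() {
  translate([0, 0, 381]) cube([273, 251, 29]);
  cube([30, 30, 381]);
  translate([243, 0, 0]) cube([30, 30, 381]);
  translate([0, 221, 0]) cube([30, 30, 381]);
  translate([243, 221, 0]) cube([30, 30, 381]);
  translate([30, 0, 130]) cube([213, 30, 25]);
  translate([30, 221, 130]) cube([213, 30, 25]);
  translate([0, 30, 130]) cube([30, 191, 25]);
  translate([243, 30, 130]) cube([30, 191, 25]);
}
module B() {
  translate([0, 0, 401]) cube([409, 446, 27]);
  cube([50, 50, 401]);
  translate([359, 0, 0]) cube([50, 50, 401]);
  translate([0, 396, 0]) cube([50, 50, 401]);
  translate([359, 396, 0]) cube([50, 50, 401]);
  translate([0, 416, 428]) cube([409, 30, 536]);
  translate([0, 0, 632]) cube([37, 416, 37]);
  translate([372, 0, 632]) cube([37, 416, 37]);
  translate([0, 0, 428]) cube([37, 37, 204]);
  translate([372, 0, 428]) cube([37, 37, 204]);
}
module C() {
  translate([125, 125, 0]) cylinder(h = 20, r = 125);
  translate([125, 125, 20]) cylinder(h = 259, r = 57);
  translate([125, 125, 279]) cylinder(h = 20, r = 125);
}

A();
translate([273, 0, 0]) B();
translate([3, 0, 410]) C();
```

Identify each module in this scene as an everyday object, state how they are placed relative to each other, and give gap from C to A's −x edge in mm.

A is a stool. B is a chair. C is a spool. The chair is against the stool's +x side, with their −y faces flush. The spool is on top of the stool. The gap from the spool to the stool's −x edge is 3 mm.

The spool's min-x is at 3; the stool's min-x is 0; gap = 3 mm.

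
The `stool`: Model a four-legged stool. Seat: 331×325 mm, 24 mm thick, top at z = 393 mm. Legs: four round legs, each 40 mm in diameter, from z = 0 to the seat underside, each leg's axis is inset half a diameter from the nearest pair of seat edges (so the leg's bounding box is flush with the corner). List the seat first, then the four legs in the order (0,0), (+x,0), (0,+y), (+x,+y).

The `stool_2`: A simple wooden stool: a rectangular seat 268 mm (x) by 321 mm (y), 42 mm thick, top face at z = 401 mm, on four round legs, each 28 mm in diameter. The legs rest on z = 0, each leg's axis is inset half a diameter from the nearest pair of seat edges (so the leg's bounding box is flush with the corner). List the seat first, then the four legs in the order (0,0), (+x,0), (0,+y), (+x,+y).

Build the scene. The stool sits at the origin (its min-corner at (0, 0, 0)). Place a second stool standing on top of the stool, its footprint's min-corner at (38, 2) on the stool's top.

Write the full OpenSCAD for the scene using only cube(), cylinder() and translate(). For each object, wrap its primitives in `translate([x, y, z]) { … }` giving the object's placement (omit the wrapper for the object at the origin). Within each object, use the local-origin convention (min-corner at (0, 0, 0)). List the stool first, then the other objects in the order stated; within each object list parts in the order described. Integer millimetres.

translate([0, 0, 369]) cube([331, 325, 24]);
translate([20, 20, 0]) cylinder(h = 369, r = 20);
translate([311, 20, 0]) cylinder(h = 369, r = 20);
translate([20, 305, 0]) cylinder(h = 369, r = 20);
translate([311, 305, 0]) cylinder(h = 369, r = 20);
translate([38, 2, 393]) {
  translate([0, 0, 359]) cube([268, 321, 42]);
  translate([14, 14, 0]) cylinder(h = 359, r = 14);
  translate([254, 14, 0]) cylinder(h = 359, r = 14);
  translate([14, 307, 0]) cylinder(h = 359, r = 14);
  translate([254, 307, 0]) cylinder(h = 359, r = 14);
}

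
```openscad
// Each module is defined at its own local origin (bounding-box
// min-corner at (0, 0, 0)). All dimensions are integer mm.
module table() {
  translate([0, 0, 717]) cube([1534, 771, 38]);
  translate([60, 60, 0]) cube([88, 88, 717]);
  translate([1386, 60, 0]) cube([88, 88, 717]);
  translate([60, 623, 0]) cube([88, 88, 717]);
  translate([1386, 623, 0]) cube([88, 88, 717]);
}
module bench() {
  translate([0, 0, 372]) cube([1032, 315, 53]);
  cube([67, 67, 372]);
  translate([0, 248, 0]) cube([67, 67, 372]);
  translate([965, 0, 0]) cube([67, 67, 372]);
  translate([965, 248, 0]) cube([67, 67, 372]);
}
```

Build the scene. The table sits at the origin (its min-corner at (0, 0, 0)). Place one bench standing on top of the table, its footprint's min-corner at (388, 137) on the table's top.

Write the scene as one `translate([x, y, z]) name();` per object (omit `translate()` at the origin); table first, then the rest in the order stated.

table();
translate([388, 137, 755]) bench();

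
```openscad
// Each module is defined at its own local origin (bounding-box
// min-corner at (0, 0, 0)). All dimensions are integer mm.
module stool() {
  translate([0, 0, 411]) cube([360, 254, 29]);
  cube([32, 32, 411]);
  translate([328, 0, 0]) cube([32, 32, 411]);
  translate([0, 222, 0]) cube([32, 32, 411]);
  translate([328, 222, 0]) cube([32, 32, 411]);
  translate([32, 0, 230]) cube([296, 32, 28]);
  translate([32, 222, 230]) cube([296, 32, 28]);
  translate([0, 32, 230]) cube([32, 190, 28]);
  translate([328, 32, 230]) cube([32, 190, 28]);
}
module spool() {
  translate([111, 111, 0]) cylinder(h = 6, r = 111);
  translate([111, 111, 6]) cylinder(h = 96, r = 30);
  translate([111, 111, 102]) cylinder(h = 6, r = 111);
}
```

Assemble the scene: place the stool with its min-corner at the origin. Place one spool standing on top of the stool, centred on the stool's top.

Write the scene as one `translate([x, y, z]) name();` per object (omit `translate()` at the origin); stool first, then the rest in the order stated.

stool();
translate([69, 16, 440]) spool();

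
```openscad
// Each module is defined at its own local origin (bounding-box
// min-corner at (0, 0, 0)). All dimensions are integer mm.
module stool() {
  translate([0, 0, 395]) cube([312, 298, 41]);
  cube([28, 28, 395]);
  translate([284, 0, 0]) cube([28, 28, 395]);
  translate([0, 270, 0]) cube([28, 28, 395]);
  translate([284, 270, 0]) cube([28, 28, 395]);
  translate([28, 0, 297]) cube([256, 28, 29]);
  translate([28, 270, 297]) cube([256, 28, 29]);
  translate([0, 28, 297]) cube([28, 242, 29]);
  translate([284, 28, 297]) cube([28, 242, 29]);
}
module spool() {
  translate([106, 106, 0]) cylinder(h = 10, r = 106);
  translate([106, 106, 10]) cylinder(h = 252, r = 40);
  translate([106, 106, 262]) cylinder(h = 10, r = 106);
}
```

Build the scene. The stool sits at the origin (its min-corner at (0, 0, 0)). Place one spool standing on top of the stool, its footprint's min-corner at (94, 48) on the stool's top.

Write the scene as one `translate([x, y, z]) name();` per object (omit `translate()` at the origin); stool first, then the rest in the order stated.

stool();
translate([94, 48, 436]) spool();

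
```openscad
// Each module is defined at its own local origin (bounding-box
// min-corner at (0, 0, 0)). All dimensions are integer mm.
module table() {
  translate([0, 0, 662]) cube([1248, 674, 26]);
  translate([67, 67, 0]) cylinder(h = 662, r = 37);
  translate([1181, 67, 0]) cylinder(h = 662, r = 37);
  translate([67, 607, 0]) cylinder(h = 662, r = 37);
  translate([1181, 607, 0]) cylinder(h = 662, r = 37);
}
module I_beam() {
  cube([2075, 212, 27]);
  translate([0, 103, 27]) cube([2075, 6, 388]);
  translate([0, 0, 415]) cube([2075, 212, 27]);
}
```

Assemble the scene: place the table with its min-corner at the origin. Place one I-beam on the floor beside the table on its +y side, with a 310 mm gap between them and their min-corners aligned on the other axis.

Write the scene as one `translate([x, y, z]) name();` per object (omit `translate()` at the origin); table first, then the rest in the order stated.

table();
translate([0, 984, 0]) I_beam();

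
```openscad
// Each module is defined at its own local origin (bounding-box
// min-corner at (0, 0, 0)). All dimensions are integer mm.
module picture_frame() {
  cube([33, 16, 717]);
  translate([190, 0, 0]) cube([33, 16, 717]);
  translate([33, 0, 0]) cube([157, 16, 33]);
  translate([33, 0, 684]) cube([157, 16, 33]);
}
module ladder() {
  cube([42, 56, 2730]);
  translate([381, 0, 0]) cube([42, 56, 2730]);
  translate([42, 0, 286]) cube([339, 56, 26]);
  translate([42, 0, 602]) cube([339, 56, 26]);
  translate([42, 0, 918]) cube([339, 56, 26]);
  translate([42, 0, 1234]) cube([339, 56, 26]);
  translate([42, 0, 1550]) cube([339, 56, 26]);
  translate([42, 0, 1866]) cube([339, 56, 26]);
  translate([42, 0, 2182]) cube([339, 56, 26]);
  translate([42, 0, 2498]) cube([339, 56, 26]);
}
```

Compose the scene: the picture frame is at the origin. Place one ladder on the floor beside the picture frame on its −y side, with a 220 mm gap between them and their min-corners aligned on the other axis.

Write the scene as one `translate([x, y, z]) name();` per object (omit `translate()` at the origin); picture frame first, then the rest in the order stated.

picture_frame();
translate([0, -276, 0]) ladder();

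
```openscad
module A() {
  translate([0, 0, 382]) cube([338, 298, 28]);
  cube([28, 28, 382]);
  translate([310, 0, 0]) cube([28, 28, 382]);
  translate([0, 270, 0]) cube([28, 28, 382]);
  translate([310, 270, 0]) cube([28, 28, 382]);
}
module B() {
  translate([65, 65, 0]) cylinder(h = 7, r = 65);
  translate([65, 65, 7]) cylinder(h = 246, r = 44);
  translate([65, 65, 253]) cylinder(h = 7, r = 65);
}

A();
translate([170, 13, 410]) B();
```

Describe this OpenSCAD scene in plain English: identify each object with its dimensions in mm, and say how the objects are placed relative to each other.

A is a simple wooden stool: a rectangular seat 338 mm (x) by 298 mm (y), 28 mm thick, top face at z = 410 mm, on four square legs, each 28×28 mm in cross-section. The legs rest on z = 0, each flush with a corner of the seat.

B is a spool: two coaxial disc flanges of radius 65 mm and thickness 7 mm, joined by a core cylinder of radius 44 mm and height 246 mm. The lower flange rests on z = 0 and the three cylinders share a vertical axis.

The spool is on top of the stool.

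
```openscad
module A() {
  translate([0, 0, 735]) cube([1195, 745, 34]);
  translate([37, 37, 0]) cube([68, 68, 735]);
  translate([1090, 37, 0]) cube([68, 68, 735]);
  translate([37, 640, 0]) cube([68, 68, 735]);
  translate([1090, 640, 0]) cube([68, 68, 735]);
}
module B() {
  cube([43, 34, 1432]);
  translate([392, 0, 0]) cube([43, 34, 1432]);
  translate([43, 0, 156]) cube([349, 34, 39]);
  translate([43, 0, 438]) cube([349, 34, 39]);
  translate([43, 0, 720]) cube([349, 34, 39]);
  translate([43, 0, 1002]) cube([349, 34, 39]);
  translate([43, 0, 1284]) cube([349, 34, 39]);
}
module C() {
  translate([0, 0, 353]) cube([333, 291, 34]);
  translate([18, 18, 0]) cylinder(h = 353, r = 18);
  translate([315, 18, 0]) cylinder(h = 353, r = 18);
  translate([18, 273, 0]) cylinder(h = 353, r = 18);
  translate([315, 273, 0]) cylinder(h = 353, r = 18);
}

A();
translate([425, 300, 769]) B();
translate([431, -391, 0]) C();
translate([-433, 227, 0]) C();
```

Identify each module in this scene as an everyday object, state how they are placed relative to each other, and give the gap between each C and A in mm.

A is a table. B is a ladder. C is a stool. The ladder is on top of the table. Two stools sit around the table at the −y, −x sides. The gap between each stool and the table is 100 mm.

Each stool's nearest face is 100 mm from the table's bounding box.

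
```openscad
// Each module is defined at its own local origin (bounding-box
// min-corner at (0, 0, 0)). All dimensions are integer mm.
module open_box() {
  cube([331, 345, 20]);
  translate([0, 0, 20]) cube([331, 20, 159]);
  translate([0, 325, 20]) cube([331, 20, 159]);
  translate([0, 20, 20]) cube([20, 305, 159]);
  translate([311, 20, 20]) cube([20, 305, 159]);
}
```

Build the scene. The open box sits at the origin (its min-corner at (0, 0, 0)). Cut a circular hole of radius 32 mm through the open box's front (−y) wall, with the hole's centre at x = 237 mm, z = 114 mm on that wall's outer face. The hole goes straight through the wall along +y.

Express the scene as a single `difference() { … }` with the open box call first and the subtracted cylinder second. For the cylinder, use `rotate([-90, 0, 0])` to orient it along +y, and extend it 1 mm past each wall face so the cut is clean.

difference() {
  open_box();
  translate([237, -1, 114]) rotate([-90, 0, 0]) cylinder(h = 22, r = 32);
}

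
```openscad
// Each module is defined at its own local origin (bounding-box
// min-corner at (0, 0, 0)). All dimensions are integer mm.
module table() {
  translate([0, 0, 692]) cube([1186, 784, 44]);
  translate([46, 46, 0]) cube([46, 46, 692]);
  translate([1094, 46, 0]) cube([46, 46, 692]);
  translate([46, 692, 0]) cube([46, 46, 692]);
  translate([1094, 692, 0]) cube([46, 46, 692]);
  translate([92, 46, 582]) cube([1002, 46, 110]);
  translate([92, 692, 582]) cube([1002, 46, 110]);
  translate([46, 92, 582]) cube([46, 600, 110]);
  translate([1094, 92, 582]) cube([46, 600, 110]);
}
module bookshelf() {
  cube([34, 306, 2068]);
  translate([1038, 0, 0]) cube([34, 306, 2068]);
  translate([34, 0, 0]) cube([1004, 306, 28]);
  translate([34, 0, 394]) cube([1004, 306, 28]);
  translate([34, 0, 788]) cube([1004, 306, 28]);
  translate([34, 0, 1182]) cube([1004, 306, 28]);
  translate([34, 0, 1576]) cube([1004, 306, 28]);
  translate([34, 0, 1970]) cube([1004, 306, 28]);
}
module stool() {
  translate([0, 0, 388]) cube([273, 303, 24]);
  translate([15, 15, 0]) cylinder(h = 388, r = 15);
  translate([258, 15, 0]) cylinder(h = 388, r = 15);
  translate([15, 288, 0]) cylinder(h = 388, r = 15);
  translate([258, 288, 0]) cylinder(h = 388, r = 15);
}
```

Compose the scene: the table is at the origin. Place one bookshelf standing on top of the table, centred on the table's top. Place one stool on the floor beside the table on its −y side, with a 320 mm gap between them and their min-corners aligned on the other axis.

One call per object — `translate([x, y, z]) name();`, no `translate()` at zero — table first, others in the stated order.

table();
translate([57, 239, 736]) bookshelf();
translate([0, -623, 0]) stool();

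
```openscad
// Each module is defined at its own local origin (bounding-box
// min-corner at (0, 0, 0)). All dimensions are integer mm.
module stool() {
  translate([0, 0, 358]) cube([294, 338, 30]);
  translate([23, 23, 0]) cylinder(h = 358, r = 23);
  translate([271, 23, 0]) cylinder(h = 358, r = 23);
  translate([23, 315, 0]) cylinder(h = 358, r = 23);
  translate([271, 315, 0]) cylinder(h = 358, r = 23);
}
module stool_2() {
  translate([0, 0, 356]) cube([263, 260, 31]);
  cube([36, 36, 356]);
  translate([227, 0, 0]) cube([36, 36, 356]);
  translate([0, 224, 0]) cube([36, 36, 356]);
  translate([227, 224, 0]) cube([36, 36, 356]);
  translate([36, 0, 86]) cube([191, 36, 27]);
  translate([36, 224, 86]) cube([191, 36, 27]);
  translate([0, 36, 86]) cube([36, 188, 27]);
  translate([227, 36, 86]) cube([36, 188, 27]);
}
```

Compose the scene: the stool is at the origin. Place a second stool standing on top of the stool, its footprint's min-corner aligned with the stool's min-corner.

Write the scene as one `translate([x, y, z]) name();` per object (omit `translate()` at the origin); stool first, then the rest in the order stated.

stool();
translate([0, 0, 388]) stool_2();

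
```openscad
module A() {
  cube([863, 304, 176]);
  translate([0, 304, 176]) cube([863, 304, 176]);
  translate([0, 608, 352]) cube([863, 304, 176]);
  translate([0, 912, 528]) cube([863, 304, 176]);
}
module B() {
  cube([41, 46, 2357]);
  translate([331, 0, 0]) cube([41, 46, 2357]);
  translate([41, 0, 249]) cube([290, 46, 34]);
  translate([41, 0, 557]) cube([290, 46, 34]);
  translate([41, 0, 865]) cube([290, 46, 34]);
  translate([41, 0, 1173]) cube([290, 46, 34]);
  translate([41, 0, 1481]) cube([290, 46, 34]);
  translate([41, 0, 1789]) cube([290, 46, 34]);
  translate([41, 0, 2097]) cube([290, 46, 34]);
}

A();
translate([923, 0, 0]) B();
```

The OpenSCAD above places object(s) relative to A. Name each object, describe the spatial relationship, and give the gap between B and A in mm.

A is a staircase. B is a ladder. The ladder is on the floor beside the staircase on its +x side. The gap between the ladder and the staircase is 60 mm.

The ladder's nearest face is 60 mm from the staircase's +x face.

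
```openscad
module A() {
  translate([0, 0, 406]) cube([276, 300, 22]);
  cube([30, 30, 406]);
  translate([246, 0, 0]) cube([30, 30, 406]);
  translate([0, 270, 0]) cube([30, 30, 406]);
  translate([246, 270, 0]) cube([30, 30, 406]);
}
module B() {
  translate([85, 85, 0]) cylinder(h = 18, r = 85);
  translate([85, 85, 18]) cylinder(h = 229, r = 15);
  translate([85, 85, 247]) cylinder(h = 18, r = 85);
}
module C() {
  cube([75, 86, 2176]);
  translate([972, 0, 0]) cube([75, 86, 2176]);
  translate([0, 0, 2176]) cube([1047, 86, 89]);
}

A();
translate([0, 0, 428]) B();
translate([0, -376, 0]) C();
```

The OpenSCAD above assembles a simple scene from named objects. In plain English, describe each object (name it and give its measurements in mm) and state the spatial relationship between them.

A is a four-legged stool. The seat is 276×300 mm, 22 mm thick, top at z = 428 mm. It stands on four square legs, each 30×30 mm in cross-section, from z = 0 to the seat underside, each flush with a corner of the seat.

B is a spool: two coaxial disc flanges of radius 85 mm and thickness 18 mm, joined by a core cylinder of radius 15 mm and height 229 mm. The lower flange rests on z = 0 and the three cylinders share a vertical axis.

C is a door frame. The clear opening is 897 mm wide and 2176 mm high. Two 75 mm wide jambs, 86 mm deep, stand either side of the opening from the floor to the top of the opening. A 89 mm thick head sits across the top of both jambs, spanning the full outside width of the frame.

The spool is on top of the stool. The door frame is on the floor beside the stool on its −y side.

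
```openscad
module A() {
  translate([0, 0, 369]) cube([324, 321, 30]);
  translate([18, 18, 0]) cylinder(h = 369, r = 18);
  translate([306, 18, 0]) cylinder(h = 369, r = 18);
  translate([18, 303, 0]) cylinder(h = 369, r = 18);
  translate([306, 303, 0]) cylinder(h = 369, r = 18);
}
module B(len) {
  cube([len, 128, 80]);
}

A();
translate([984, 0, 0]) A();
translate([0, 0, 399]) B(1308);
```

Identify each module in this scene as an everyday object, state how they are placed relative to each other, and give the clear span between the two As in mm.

A is a stool. B is a beam. A beam spans the tops of two stools. The clear span between the two stools is 660 mm.

Second stool starts at x = 984; first ends at x = 324; clear span = 984 − 324 = 660 mm.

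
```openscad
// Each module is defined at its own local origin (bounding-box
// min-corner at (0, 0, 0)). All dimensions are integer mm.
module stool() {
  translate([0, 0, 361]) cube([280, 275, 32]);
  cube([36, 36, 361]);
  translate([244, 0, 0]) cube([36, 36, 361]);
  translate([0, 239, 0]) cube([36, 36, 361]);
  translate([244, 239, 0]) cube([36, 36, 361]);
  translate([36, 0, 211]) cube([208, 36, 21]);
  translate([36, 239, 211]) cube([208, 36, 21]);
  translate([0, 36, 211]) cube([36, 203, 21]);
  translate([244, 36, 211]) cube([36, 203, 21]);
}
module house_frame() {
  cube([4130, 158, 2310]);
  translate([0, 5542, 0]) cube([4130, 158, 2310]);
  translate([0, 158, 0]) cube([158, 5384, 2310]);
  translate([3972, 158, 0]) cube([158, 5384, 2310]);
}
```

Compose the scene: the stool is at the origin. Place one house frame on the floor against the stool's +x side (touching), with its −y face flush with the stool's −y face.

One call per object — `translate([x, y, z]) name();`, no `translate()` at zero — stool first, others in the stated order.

stool();
translate([280, 0, 0]) house_frame();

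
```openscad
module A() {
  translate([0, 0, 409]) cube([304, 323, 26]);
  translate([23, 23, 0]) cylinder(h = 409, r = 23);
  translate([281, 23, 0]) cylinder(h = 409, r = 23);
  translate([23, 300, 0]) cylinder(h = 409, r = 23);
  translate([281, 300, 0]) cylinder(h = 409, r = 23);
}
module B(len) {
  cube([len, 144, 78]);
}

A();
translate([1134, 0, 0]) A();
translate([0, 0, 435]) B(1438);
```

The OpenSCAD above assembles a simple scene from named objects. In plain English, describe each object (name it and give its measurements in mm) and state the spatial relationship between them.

A is a simple wooden stool: a rectangular seat 304 mm (x) by 323 mm (y), 26 mm thick, top face at z = 435 mm, on four round legs, each 46 mm in diameter. The legs rest on z = 0, each leg's axis is inset half a diameter from the nearest pair of seat edges (so the leg's bounding box is flush with the corner).

B is a rectangular beam 1438 mm long (x), 144 mm deep (y), 78 mm thick (z).

The beam spans the tops of two stools placed 830 mm apart, resting at z = 435 mm.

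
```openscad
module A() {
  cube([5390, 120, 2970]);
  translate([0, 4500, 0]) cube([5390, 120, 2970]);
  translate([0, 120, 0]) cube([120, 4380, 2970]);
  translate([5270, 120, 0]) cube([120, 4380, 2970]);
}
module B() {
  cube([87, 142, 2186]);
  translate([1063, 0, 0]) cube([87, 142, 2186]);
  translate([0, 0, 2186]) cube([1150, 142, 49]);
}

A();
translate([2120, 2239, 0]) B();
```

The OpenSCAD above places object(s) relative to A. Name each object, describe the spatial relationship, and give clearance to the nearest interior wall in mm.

Clearances: x = 2000, y = 2119; minimum 2000 mm.

A is a house frame. B is a door frame. The door frame sits inside the house frame, centred. The clearance to the nearest interior wall is 2000 mm.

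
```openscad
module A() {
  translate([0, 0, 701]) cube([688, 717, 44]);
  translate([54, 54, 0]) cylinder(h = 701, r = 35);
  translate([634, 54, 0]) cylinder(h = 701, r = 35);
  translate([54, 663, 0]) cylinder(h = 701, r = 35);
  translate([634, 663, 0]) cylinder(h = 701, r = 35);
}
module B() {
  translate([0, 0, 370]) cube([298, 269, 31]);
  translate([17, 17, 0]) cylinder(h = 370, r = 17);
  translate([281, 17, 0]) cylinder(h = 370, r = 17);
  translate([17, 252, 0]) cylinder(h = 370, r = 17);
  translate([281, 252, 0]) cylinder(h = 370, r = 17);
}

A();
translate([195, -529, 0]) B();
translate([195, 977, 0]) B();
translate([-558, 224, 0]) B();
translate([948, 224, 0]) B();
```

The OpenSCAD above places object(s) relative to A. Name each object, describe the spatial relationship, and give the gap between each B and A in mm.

Each stool's nearest face is 260 mm from the table's bounding box.

A is a table. B is a stool. Four stools sit around the table at the −y, +y, −x, +x sides. The gap between each stool and the table is 260 mm.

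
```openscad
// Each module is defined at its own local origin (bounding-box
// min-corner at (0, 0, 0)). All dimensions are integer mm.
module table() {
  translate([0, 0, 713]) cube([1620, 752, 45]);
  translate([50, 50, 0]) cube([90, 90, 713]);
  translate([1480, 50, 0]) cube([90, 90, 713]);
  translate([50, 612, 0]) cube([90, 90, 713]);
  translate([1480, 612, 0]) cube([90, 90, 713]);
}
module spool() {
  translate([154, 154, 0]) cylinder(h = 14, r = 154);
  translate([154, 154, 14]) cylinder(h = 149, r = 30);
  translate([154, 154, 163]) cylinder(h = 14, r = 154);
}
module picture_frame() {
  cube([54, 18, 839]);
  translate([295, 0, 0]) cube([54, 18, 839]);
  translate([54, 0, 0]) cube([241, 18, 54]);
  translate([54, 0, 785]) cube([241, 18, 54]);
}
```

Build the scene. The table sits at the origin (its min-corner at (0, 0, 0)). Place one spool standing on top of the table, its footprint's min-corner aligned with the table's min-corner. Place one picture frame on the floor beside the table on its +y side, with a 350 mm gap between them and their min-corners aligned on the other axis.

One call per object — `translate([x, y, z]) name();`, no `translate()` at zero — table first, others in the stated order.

table();
translate([0, 0, 758]) spool();
translate([0, 1102, 0]) picture_frame();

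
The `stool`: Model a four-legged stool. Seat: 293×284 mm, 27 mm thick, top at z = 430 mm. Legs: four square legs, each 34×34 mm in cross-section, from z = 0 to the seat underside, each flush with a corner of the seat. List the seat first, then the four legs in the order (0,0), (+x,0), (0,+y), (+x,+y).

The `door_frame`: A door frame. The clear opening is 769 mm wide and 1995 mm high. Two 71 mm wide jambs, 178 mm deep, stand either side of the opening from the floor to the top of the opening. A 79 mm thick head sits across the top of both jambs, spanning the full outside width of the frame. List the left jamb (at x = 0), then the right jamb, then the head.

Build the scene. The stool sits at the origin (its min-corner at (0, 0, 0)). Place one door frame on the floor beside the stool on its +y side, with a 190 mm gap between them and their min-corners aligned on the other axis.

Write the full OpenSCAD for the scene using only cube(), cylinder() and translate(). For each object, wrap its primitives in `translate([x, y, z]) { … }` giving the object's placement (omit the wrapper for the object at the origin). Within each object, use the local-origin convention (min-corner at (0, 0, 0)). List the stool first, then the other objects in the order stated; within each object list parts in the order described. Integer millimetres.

translate([0, 0, 403]) cube([293, 284, 27]);
cube([34, 34, 403]);
translate([259, 0, 0]) cube([34, 34, 403]);
translate([0, 250, 0]) cube([34, 34, 403]);
translate([259, 250, 0]) cube([34, 34, 403]);
translate([0, 474, 0]) {
  cube([71, 178, 1995]);
  translate([840, 0, 0]) cube([71, 178, 1995]);
  translate([0, 0, 1995]) cube([911, 178, 79]);
}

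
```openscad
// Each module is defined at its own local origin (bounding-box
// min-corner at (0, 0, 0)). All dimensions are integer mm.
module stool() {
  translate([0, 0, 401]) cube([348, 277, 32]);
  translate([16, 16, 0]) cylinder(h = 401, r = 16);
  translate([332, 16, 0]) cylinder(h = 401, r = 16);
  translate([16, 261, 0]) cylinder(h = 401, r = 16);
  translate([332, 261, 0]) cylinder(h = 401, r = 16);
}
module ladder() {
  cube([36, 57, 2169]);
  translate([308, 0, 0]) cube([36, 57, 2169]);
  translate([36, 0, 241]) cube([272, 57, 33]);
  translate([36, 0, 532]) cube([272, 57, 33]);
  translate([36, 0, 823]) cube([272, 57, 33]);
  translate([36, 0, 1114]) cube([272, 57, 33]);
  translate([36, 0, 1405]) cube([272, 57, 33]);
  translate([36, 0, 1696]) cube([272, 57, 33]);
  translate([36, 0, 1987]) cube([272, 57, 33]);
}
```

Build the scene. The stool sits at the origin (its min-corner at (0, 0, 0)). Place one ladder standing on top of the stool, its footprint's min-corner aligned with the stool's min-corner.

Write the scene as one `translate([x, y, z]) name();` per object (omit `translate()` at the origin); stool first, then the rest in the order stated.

stool();
translate([0, 0, 433]) ladder();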